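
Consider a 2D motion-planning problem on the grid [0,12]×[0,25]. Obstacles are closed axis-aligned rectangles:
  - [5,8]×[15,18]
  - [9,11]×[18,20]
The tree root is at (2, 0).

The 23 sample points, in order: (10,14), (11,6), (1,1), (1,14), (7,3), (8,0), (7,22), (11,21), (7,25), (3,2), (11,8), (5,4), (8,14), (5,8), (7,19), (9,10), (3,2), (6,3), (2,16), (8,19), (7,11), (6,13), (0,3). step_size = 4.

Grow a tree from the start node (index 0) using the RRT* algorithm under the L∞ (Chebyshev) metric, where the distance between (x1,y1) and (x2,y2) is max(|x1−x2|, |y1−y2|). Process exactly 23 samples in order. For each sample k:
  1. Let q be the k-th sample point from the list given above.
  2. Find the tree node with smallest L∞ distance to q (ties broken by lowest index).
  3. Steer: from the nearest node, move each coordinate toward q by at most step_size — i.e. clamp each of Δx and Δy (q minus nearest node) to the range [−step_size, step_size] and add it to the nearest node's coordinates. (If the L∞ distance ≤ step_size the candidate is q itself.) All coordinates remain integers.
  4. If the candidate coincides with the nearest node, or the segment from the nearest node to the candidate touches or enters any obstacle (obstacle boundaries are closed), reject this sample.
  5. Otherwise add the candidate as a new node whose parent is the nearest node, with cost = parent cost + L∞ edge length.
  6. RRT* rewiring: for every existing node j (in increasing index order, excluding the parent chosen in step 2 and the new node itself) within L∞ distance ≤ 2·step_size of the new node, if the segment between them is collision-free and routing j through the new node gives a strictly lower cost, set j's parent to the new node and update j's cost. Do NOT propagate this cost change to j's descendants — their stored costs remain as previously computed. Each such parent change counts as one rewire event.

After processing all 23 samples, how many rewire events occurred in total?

1. q=(10,14) nearest=0 d=14 new=(6,4) → add node 1 parent=0 cost=4
2. q=(11,6) nearest=1 d=5 new=(10,6) → add node 2 parent=1 cost=8
3. q=(1,1) nearest=0 d=1 new=(1,1) → add node 3 parent=0 cost=1
4. q=(1,14) nearest=2 d=9 new=(6,10) → add node 4 parent=2 cost=12
5. q=(7,3) nearest=1 d=1 new=(7,3) → add node 5 parent=1 cost=5
6. q=(8,0) nearest=5 d=3 new=(8,0) → add node 6 parent=5 cost=8
7. q=(7,22) nearest=4 d=12 new=(7,14) → add node 7 parent=4 cost=16
8. q=(11,21) nearest=7 d=7 new=(11,18) → blocked by [5,8]×[15,18], reject
9. q=(7,25) nearest=7 d=11 new=(7,18) → blocked by [5,8]×[15,18], reject
10. q=(3,2) nearest=0 d=2 new=(3,2) → add node 8 parent=0 cost=2; rewire 4→8 (10<12); rewire 6→8 (7<8)
11. q=(11,8) nearest=2 d=2 new=(11,8) → add node 9 parent=2 cost=10
12. q=(5,4) nearest=1 d=1 new=(5,4) → add node 10 parent=1 cost=5
13. q=(8,14) nearest=7 d=1 new=(8,14) → add node 11 parent=7 cost=17
14. q=(5,8) nearest=4 d=2 new=(5,8) → add node 12 parent=4 cost=12
15. q=(7,19) nearest=7 d=5 new=(7,18) → blocked by [5,8]×[15,18], reject
16. q=(9,10) nearest=9 d=2 new=(9,10) → add node 13 parent=9 cost=12; rewire 11→13 (16<17)
17. q=(3,2) nearest=8 d=0 → coincident, reject
18. q=(6,3) nearest=1 d=1 new=(6,3) → add node 14 parent=1 cost=5; rewire 12→14 (10<12)
19. q=(2,16) nearest=7 d=5 new=(3,16) → blocked by [5,8]×[15,18], reject
20. q=(8,19) nearest=7 d=5 new=(8,18) → blocked by [5,8]×[15,18], reject
21. q=(7,11) nearest=4 d=1 new=(7,11) → add node 15 parent=4 cost=11; rewire 7→15 (14<16); rewire 11→15 (14<16)
22. q=(6,13) nearest=7 d=1 new=(6,13) → add node 16 parent=7 cost=15
23. q=(0,3) nearest=3 d=2 new=(0,3) → add node 17 parent=3 cost=3; rewire 12→17 (8<10)

Rewire events: 7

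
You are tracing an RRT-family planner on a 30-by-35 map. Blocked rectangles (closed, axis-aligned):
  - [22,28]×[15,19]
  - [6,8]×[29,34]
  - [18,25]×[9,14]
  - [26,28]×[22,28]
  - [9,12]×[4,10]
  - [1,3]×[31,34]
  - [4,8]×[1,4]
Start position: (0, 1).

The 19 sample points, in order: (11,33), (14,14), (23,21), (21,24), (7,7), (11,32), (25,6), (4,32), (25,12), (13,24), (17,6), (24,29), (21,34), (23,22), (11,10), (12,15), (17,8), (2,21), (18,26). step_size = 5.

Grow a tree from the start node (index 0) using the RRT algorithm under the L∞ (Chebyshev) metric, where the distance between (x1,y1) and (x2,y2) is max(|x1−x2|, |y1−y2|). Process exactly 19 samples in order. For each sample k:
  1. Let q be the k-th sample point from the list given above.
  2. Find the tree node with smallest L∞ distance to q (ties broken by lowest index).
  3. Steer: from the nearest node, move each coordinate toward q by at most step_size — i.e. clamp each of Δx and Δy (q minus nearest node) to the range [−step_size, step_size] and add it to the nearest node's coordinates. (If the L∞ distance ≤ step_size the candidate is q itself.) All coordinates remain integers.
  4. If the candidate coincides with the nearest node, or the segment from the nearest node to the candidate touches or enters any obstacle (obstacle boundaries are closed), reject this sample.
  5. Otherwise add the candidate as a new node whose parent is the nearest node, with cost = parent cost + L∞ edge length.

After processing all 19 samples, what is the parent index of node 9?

1. q=(11,33) nearest=0 d=32 new=(5,6) → add node 1 parent=0 cost=5
2. q=(14,14) nearest=1 d=9 new=(10,11) → blocked by [9,12]×[4,10], reject
3. q=(23,21) nearest=1 d=18 new=(10,11) → blocked by [9,12]×[4,10], reject
4. q=(21,24) nearest=1 d=18 new=(10,11) → blocked by [9,12]×[4,10], reject
5. q=(7,7) nearest=1 d=2 new=(7,7) → add node 2 parent=1 cost=7
6. q=(11,32) nearest=2 d=25 new=(11,12) → blocked by [9,12]×[4,10], reject
7. q=(25,6) nearest=2 d=18 new=(12,6) → blocked by [9,12]×[4,10], reject
8. q=(4,32) nearest=2 d=25 new=(4,12) → add node 3 parent=2 cost=12
9. q=(25,12) nearest=2 d=18 new=(12,12) → blocked by [9,12]×[4,10], reject
10. q=(13,24) nearest=3 d=12 new=(9,17) → add node 4 parent=3 cost=17
11. q=(17,6) nearest=2 d=10 new=(12,6) → blocked by [9,12]×[4,10], reject
12. q=(24,29) nearest=4 d=15 new=(14,22) → add node 5 parent=4 cost=22
13. q=(21,34) nearest=5 d=12 new=(19,27) → add node 6 parent=5 cost=27
14. q=(23,22) nearest=6 d=5 new=(23,22) → add node 7 parent=6 cost=32
15. q=(11,10) nearest=2 d=4 new=(11,10) → blocked by [9,12]×[4,10], reject
16. q=(12,15) nearest=4 d=3 new=(12,15) → add node 8 parent=4 cost=20
17. q=(17,8) nearest=8 d=7 new=(17,10) → add node 9 parent=8 cost=25
18. q=(2,21) nearest=4 d=7 new=(4,21) → add node 10 parent=4 cost=22
19. q=(18,26) nearest=6 d=1 new=(18,26) → add node 11 parent=6 cost=28

Parent of node 9: 8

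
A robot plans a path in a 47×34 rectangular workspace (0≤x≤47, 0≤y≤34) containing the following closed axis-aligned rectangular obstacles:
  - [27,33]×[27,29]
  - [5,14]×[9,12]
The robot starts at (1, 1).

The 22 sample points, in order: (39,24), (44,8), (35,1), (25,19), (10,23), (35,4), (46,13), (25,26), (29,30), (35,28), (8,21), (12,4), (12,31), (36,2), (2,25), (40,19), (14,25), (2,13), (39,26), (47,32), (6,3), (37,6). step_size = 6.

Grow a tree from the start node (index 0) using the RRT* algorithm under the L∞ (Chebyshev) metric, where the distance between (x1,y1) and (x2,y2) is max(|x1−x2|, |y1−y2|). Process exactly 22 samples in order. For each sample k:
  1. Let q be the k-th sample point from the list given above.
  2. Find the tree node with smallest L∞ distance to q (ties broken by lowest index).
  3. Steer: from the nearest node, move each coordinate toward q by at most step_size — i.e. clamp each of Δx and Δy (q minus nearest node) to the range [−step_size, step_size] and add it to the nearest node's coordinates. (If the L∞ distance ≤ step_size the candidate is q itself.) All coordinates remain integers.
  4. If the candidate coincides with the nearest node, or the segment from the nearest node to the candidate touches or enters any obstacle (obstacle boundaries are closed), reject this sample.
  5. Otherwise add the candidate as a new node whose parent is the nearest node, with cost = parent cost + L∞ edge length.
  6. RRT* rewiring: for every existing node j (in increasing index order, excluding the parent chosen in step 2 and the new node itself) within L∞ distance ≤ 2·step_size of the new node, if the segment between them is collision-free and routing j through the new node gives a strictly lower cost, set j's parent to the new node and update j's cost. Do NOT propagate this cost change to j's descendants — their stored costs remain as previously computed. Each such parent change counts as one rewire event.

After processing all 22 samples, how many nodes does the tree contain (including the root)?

1. q=(39,24) nearest=0 d=38 new=(7,7) → add node 1 parent=0 cost=6
2. q=(44,8) nearest=1 d=37 new=(13,8) → add node 2 parent=1 cost=12
3. q=(35,1) nearest=2 d=22 new=(19,2) → add node 3 parent=2 cost=18
4. q=(25,19) nearest=2 d=12 new=(19,14) → blocked by [5,14]×[9,12], reject
5. q=(10,23) nearest=2 d=15 new=(10,14) → blocked by [5,14]×[9,12], reject
6. q=(35,4) nearest=3 d=16 new=(25,4) → add node 4 parent=3 cost=24
7. q=(46,13) nearest=4 d=21 new=(31,10) → add node 5 parent=4 cost=30
8. q=(25,26) nearest=5 d=16 new=(25,16) → add node 6 parent=5 cost=36
9. q=(29,30) nearest=6 d=14 new=(29,22) → add node 7 parent=6 cost=42
10. q=(35,28) nearest=7 d=6 new=(35,28) → add node 8 parent=7 cost=48
11. q=(8,21) nearest=2 d=13 new=(8,14) → blocked by [5,14]×[9,12], reject
12. q=(12,4) nearest=2 d=4 new=(12,4) → add node 9 parent=2 cost=16
13. q=(12,31) nearest=6 d=15 new=(19,22) → add node 10 parent=6 cost=42
14. q=(36,2) nearest=5 d=8 new=(36,4) → add node 11 parent=5 cost=36
15. q=(2,25) nearest=2 d=17 new=(7,14) → blocked by [5,14]×[9,12], reject
16. q=(40,19) nearest=5 d=9 new=(37,16) → add node 12 parent=5 cost=36
17. q=(14,25) nearest=10 d=5 new=(14,25) → add node 13 parent=10 cost=47
18. q=(2,13) nearest=1 d=6 new=(2,13) → blocked by [5,14]×[9,12], reject
19. q=(39,26) nearest=8 d=4 new=(39,26) → add node 14 parent=8 cost=52
20. q=(47,32) nearest=14 d=8 new=(45,32) → add node 15 parent=14 cost=58
21. q=(6,3) nearest=1 d=4 new=(6,3) → add node 16 parent=1 cost=10
22. q=(37,6) nearest=11 d=2 new=(37,6) → add node 17 parent=11 cost=38

Node count: 18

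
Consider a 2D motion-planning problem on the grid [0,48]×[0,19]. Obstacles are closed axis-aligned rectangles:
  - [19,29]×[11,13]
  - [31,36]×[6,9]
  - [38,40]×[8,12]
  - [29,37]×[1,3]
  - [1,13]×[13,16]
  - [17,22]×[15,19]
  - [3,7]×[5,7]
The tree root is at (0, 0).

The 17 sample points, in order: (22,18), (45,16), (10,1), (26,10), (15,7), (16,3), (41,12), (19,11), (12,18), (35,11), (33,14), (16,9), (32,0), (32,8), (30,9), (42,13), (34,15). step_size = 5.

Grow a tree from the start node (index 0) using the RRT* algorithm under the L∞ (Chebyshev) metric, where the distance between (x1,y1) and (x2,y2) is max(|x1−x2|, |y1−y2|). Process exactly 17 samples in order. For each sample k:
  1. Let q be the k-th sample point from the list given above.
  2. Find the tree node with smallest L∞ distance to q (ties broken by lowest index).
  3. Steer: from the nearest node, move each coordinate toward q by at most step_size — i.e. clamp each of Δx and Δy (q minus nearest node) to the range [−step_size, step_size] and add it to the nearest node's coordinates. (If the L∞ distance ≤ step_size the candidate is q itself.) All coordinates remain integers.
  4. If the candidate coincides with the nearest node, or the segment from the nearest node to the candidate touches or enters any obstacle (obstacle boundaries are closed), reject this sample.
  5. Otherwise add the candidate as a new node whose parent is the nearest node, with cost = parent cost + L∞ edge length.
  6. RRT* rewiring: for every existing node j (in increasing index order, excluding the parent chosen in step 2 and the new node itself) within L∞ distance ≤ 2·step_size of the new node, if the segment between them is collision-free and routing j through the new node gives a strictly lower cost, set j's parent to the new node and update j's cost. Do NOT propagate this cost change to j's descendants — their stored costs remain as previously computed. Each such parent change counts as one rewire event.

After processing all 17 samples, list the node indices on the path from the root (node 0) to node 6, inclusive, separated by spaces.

1. q=(22,18) nearest=0 d=22 new=(5,5) → blocked by [3,7]×[5,7], reject
2. q=(45,16) nearest=0 d=45 new=(5,5) → blocked by [3,7]×[5,7], reject
3. q=(10,1) nearest=0 d=10 new=(5,1) → add node 1 parent=0 cost=5
4. q=(26,10) nearest=1 d=21 new=(10,6) → add node 2 parent=1 cost=10
5. q=(15,7) nearest=2 d=5 new=(15,7) → add node 3 parent=2 cost=15
6. q=(16,3) nearest=3 d=4 new=(16,3) → add node 4 parent=3 cost=19
7. q=(41,12) nearest=4 d=25 new=(21,8) → add node 5 parent=4 cost=24
8. q=(19,11) nearest=5 d=3 new=(19,11) → blocked by [19,29]×[11,13], reject
9. q=(12,18) nearest=5 d=10 new=(16,13) → add node 6 parent=5 cost=29
10. q=(35,11) nearest=5 d=14 new=(26,11) → blocked by [19,29]×[11,13], reject
11. q=(33,14) nearest=5 d=12 new=(26,13) → blocked by [19,29]×[11,13], reject
12. q=(16,9) nearest=3 d=2 new=(16,9) → add node 7 parent=3 cost=17; rewire 5→7 (22<24); rewire 6→7 (21<29)
13. q=(32,0) nearest=5 d=11 new=(26,3) → add node 8 parent=5 cost=27
14. q=(32,8) nearest=8 d=6 new=(31,8) → blocked by [31,36]×[6,9], reject
15. q=(30,9) nearest=8 d=6 new=(30,8) → add node 9 parent=8 cost=32
16. q=(42,13) nearest=9 d=12 new=(35,13) → blocked by [31,36]×[6,9], reject
17. q=(34,15) nearest=9 d=7 new=(34,13) → add node 10 parent=9 cost=37

Path: 0 1 2 3 7 6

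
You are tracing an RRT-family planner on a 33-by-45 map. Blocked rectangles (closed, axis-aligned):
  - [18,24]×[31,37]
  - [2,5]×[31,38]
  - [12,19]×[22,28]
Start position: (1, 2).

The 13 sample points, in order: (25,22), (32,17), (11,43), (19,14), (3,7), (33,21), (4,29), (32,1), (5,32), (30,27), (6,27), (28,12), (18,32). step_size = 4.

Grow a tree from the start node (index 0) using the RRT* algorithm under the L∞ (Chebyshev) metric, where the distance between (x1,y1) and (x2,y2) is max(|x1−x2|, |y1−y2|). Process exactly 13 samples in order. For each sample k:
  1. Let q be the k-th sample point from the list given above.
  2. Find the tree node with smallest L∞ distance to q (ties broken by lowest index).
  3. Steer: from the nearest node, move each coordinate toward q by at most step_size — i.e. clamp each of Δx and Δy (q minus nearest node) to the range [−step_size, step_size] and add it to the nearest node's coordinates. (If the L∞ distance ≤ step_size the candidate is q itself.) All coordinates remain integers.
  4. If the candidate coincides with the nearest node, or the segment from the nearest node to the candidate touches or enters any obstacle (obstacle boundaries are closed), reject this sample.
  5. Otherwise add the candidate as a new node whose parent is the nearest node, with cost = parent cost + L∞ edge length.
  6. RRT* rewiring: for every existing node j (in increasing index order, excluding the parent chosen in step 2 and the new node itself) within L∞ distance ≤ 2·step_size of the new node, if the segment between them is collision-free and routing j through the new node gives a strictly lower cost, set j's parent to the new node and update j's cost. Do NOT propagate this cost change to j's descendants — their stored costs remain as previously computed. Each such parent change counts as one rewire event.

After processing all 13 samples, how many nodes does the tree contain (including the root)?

1. q=(25,22) nearest=0 d=24 new=(5,6) → add node 1 parent=0 cost=4
2. q=(32,17) nearest=1 d=27 new=(9,10) → add node 2 parent=1 cost=8
3. q=(11,43) nearest=2 d=33 new=(11,14) → add node 3 parent=2 cost=12
4. q=(19,14) nearest=3 d=8 new=(15,14) → add node 4 parent=3 cost=16
5. q=(3,7) nearest=1 d=2 new=(3,7) → add node 5 parent=1 cost=6
6. q=(33,21) nearest=4 d=18 new=(19,18) → add node 6 parent=4 cost=20
7. q=(4,29) nearest=3 d=15 new=(7,18) → add node 7 parent=3 cost=16
8. q=(32,1) nearest=4 d=17 new=(19,10) → add node 8 parent=4 cost=20
9. q=(5,32) nearest=6 d=14 new=(15,22) → blocked by [12,19]×[22,28], reject
10. q=(30,27) nearest=6 d=11 new=(23,22) → add node 9 parent=6 cost=24
11. q=(6,27) nearest=7 d=9 new=(6,22) → add node 10 parent=7 cost=20
12. q=(28,12) nearest=6 d=9 new=(23,14) → add node 11 parent=6 cost=24
13. q=(18,32) nearest=9 d=10 new=(19,26) → blocked by [12,19]×[22,28], reject

Node count: 12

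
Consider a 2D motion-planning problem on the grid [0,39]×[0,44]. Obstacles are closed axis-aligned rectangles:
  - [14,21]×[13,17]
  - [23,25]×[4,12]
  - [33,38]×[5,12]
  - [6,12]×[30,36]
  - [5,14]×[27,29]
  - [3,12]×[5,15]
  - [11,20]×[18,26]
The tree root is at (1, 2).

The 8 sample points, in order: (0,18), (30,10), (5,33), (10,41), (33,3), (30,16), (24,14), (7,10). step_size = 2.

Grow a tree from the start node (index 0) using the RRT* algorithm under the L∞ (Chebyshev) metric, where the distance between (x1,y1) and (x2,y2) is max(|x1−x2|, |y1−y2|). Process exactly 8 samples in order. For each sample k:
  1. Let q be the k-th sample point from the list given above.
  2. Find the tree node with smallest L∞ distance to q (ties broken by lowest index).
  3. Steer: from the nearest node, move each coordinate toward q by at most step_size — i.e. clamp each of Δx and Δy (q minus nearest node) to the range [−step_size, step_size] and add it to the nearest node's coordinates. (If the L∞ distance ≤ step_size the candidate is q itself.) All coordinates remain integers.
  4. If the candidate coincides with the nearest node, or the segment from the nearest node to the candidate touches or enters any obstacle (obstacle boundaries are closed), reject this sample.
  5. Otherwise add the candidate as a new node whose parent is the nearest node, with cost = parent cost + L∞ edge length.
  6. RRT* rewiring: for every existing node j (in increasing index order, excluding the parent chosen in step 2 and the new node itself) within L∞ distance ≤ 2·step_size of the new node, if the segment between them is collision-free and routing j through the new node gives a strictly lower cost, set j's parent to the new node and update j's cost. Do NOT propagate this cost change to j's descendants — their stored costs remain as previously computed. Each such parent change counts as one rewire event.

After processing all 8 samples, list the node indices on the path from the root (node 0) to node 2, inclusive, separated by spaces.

1. q=(0,18) nearest=0 d=16 new=(0,4) → add node 1 parent=0 cost=2
2. q=(30,10) nearest=0 d=29 new=(3,4) → add node 2 parent=0 cost=2
3. q=(5,33) nearest=1 d=29 new=(2,6) → add node 3 parent=1 cost=4
4. q=(10,41) nearest=3 d=35 new=(4,8) → blocked by [3,12]×[5,15], reject
5. q=(33,3) nearest=2 d=30 new=(5,3) → add node 4 parent=2 cost=4
6. q=(30,16) nearest=4 d=25 new=(7,5) → blocked by [3,12]×[5,15], reject
7. q=(24,14) nearest=4 d=19 new=(7,5) → blocked by [3,12]×[5,15], reject
8. q=(7,10) nearest=3 d=5 new=(4,8) → blocked by [3,12]×[5,15], reject

Path: 0 2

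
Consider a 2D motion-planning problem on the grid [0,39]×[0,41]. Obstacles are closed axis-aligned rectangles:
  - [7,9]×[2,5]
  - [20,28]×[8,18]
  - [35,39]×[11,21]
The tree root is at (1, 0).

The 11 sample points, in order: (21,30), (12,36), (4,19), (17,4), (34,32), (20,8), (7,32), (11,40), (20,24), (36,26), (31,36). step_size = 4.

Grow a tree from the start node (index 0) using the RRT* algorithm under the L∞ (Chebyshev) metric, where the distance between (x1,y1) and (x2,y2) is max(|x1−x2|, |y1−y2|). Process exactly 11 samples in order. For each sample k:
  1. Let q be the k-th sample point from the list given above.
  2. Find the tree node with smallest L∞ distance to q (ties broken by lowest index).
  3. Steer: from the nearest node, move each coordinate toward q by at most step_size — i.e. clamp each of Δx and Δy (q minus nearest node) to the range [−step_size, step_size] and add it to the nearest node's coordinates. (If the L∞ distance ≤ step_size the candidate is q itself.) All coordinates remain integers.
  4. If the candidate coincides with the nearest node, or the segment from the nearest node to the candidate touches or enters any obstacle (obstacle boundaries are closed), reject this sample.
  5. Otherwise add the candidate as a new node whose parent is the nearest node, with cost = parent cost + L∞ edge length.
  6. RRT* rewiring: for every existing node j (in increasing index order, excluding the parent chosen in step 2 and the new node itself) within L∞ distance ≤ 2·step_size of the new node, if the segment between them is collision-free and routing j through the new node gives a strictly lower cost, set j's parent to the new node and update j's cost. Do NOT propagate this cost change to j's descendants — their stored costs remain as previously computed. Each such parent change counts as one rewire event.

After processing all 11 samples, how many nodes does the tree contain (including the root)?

1. q=(21,30) nearest=0 d=30 new=(5,4) → add node 1 parent=0 cost=4
2. q=(12,36) nearest=1 d=32 new=(9,8) → add node 2 parent=1 cost=8
3. q=(4,19) nearest=2 d=11 new=(5,12) → add node 3 parent=2 cost=12
4. q=(17,4) nearest=2 d=8 new=(13,4) → add node 4 parent=2 cost=12
5. q=(34,32) nearest=2 d=25 new=(13,12) → add node 5 parent=2 cost=12
6. q=(20,8) nearest=4 d=7 new=(17,8) → add node 6 parent=4 cost=16
7. q=(7,32) nearest=3 d=20 new=(7,16) → add node 7 parent=3 cost=16
8. q=(11,40) nearest=7 d=24 new=(11,20) → add node 8 parent=7 cost=20
9. q=(20,24) nearest=8 d=9 new=(15,24) → add node 9 parent=8 cost=24
10. q=(36,26) nearest=6 d=19 new=(21,12) → blocked by [20,28]×[8,18], reject
11. q=(31,36) nearest=9 d=16 new=(19,28) → add node 10 parent=9 cost=28

Node count: 11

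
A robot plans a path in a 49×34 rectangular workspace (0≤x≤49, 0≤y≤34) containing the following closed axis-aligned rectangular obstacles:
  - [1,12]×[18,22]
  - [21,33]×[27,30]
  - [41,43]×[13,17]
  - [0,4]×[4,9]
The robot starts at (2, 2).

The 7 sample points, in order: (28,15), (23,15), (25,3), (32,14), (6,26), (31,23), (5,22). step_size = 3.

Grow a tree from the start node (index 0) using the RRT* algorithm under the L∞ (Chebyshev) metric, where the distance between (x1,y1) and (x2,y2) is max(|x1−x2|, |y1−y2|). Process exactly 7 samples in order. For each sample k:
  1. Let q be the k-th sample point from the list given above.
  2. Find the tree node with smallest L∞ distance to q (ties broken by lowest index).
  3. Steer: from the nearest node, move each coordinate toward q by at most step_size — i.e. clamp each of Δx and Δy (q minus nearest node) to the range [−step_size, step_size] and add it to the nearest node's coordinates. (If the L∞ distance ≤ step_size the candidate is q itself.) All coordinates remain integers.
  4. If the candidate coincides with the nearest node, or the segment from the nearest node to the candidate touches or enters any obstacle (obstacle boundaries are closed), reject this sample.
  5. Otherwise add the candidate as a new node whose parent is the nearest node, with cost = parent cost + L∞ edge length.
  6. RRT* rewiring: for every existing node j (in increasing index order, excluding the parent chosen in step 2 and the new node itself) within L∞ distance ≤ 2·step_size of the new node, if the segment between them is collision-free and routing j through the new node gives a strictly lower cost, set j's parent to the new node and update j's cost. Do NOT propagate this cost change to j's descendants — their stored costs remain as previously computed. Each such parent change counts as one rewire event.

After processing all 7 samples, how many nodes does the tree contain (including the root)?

1. q=(28,15) nearest=0 d=26 new=(5,5) → blocked by [0,4]×[4,9], reject
2. q=(23,15) nearest=0 d=21 new=(5,5) → blocked by [0,4]×[4,9], reject
3. q=(25,3) nearest=0 d=23 new=(5,3) → add node 1 parent=0 cost=3
4. q=(32,14) nearest=1 d=27 new=(8,6) → add node 2 parent=1 cost=6
5. q=(6,26) nearest=2 d=20 new=(6,9) → add node 3 parent=2 cost=9
6. q=(31,23) nearest=2 d=23 new=(11,9) → add node 4 parent=2 cost=9
7. q=(5,22) nearest=3 d=13 new=(5,12) → add node 5 parent=3 cost=12

Node count: 6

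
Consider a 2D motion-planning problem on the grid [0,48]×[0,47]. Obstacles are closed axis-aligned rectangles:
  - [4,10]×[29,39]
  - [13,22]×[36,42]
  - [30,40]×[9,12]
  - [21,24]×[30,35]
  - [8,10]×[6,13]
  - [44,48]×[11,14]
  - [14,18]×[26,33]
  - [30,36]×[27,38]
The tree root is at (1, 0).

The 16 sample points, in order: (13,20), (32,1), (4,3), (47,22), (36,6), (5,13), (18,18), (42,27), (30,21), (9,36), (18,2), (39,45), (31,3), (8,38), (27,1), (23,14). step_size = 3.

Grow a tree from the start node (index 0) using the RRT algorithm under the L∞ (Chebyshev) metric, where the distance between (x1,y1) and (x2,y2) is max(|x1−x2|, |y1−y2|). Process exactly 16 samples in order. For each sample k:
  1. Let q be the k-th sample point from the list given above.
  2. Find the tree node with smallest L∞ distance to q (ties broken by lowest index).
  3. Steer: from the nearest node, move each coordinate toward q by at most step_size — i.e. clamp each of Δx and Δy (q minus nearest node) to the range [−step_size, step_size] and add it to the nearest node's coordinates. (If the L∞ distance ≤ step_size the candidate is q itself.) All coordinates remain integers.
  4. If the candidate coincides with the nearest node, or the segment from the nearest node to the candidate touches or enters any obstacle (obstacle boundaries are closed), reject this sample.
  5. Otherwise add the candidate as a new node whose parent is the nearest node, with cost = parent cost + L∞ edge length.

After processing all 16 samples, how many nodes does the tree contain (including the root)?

Node count: 15

1. q=(13,20) nearest=0 d=20 new=(4,3) → add node 1 parent=0 cost=3
2. q=(32,1) nearest=1 d=28 new=(7,1) → add node 2 parent=1 cost=6
3. q=(4,3) nearest=1 d=0 → coincident, reject
4. q=(47,22) nearest=2 d=40 new=(10,4) → add node 3 parent=2 cost=9
5. q=(36,6) nearest=3 d=26 new=(13,6) → add node 4 parent=3 cost=12
6. q=(5,13) nearest=4 d=8 new=(10,9) → blocked by [8,10]×[6,13], reject
7. q=(18,18) nearest=4 d=12 new=(16,9) → add node 5 parent=4 cost=15
8. q=(42,27) nearest=5 d=26 new=(19,12) → add node 6 parent=5 cost=18
9. q=(30,21) nearest=6 d=11 new=(22,15) → add node 7 parent=6 cost=21
10. q=(9,36) nearest=7 d=21 new=(19,18) → add node 8 parent=7 cost=24
11. q=(18,2) nearest=4 d=5 new=(16,3) → add node 9 parent=4 cost=15
12. q=(39,45) nearest=8 d=27 new=(22,21) → add node 10 parent=8 cost=27
13. q=(31,3) nearest=6 d=12 new=(22,9) → add node 11 parent=6 cost=21
14. q=(8,38) nearest=10 d=17 new=(19,24) → add node 12 parent=10 cost=30
15. q=(27,1) nearest=11 d=8 new=(25,6) → add node 13 parent=11 cost=24
16. q=(23,14) nearest=7 d=1 new=(23,14) → add node 14 parent=7 cost=22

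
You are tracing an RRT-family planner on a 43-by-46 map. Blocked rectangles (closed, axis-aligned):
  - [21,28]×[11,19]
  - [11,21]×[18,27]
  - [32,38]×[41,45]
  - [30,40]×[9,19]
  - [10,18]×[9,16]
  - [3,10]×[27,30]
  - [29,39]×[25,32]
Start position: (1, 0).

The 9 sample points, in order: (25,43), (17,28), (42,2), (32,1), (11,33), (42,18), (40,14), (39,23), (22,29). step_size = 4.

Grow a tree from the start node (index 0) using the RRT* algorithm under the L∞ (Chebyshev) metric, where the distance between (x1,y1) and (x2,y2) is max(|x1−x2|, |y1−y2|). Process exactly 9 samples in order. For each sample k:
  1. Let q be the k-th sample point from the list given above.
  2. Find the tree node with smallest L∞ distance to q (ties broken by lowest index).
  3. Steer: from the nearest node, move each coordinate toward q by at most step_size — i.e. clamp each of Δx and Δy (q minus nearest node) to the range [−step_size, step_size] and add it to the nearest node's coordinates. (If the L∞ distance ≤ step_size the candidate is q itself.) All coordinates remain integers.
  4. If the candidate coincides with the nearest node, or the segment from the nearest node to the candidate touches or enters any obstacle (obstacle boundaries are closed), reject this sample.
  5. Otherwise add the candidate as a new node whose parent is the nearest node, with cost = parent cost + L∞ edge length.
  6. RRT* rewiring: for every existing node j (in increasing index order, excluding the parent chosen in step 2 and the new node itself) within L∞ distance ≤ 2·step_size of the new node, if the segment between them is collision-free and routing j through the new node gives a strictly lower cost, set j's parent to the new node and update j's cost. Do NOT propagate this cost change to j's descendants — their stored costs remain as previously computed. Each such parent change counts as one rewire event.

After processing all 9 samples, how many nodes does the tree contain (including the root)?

Node count: 7

1. q=(25,43) nearest=0 d=43 new=(5,4) → add node 1 parent=0 cost=4
2. q=(17,28) nearest=1 d=24 new=(9,8) → add node 2 parent=1 cost=8
3. q=(42,2) nearest=2 d=33 new=(13,4) → add node 3 parent=2 cost=12
4. q=(32,1) nearest=3 d=19 new=(17,1) → add node 4 parent=3 cost=16
5. q=(11,33) nearest=2 d=25 new=(11,12) → blocked by [10,18]×[9,16], reject
6. q=(42,18) nearest=4 d=25 new=(21,5) → add node 5 parent=4 cost=20
7. q=(40,14) nearest=5 d=19 new=(25,9) → add node 6 parent=5 cost=24
8. q=(39,23) nearest=6 d=14 new=(29,13) → blocked by [21,28]×[11,19], reject
9. q=(22,29) nearest=6 d=20 new=(22,13) → blocked by [21,28]×[11,19], reject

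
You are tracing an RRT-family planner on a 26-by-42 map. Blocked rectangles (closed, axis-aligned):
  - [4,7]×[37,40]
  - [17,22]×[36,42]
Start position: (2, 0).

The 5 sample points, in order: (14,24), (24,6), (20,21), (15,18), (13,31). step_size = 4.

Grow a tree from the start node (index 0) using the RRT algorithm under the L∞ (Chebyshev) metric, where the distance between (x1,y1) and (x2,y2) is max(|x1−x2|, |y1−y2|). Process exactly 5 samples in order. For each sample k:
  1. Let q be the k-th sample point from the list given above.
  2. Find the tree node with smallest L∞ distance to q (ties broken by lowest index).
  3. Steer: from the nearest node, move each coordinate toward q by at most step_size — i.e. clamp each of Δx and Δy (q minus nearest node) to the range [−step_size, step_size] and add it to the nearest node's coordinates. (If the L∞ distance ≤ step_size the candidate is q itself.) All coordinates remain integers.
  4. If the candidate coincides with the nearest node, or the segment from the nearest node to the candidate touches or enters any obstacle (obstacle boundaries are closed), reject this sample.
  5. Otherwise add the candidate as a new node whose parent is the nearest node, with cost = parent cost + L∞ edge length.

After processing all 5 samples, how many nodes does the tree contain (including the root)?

Node count: 6

1. q=(14,24) nearest=0 d=24 new=(6,4) → add node 1 parent=0 cost=4
2. q=(24,6) nearest=1 d=18 new=(10,6) → add node 2 parent=1 cost=8
3. q=(20,21) nearest=2 d=15 new=(14,10) → add node 3 parent=2 cost=12
4. q=(15,18) nearest=3 d=8 new=(15,14) → add node 4 parent=3 cost=16
5. q=(13,31) nearest=4 d=17 new=(13,18) → add node 5 parent=4 cost=20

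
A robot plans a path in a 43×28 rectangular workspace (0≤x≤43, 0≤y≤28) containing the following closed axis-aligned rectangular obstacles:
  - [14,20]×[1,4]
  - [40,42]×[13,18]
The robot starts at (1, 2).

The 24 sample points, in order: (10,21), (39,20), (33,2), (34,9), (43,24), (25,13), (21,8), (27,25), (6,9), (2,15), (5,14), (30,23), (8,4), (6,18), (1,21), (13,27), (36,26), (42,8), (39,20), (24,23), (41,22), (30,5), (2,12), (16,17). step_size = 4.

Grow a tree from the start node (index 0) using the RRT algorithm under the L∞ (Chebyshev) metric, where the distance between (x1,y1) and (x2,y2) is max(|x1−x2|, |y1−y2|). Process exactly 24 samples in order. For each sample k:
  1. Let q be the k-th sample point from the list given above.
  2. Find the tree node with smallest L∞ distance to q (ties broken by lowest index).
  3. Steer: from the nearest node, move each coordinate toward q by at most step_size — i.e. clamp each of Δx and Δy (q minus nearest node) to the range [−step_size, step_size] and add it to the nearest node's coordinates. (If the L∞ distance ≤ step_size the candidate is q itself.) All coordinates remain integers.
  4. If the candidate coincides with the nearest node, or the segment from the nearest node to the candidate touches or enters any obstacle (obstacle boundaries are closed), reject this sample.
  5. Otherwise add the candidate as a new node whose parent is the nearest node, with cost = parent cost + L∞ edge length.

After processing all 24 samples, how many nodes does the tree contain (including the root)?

Node count: 25

1. q=(10,21) nearest=0 d=19 new=(5,6) → add node 1 parent=0 cost=4
2. q=(39,20) nearest=1 d=34 new=(9,10) → add node 2 parent=1 cost=8
3. q=(33,2) nearest=2 d=24 new=(13,6) → add node 3 parent=2 cost=12
4. q=(34,9) nearest=3 d=21 new=(17,9) → add node 4 parent=3 cost=16
5. q=(43,24) nearest=4 d=26 new=(21,13) → add node 5 parent=4 cost=20
6. q=(25,13) nearest=5 d=4 new=(25,13) → add node 6 parent=5 cost=24
7. q=(21,8) nearest=4 d=4 new=(21,8) → add node 7 parent=4 cost=20
8. q=(27,25) nearest=5 d=12 new=(25,17) → add node 8 parent=5 cost=24
9. q=(6,9) nearest=1 d=3 new=(6,9) → add node 9 parent=1 cost=7
10. q=(2,15) nearest=9 d=6 new=(2,13) → add node 10 parent=9 cost=11
11. q=(5,14) nearest=10 d=3 new=(5,14) → add node 11 parent=10 cost=14
12. q=(30,23) nearest=8 d=6 new=(29,21) → add node 12 parent=8 cost=28
13. q=(8,4) nearest=1 d=3 new=(8,4) → add node 13 parent=1 cost=7
14. q=(6,18) nearest=11 d=4 new=(6,18) → add node 14 parent=11 cost=18
15. q=(1,21) nearest=14 d=5 new=(2,21) → add node 15 parent=14 cost=22
16. q=(13,27) nearest=14 d=9 new=(10,22) → add node 16 parent=14 cost=22
17. q=(36,26) nearest=12 d=7 new=(33,25) → add node 17 parent=12 cost=32
18. q=(42,8) nearest=12 d=13 new=(33,17) → add node 18 parent=12 cost=32
19. q=(39,20) nearest=17 d=6 new=(37,21) → add node 19 parent=17 cost=36
20. q=(24,23) nearest=12 d=5 new=(25,23) → add node 20 parent=12 cost=32
21. q=(41,22) nearest=19 d=4 new=(41,22) → add node 21 parent=19 cost=40
22. q=(30,5) nearest=6 d=8 new=(29,9) → add node 22 parent=6 cost=28
23. q=(2,12) nearest=10 d=1 new=(2,12) → add node 23 parent=10 cost=12
24. q=(16,17) nearest=5 d=5 new=(17,17) → add node 24 parent=5 cost=24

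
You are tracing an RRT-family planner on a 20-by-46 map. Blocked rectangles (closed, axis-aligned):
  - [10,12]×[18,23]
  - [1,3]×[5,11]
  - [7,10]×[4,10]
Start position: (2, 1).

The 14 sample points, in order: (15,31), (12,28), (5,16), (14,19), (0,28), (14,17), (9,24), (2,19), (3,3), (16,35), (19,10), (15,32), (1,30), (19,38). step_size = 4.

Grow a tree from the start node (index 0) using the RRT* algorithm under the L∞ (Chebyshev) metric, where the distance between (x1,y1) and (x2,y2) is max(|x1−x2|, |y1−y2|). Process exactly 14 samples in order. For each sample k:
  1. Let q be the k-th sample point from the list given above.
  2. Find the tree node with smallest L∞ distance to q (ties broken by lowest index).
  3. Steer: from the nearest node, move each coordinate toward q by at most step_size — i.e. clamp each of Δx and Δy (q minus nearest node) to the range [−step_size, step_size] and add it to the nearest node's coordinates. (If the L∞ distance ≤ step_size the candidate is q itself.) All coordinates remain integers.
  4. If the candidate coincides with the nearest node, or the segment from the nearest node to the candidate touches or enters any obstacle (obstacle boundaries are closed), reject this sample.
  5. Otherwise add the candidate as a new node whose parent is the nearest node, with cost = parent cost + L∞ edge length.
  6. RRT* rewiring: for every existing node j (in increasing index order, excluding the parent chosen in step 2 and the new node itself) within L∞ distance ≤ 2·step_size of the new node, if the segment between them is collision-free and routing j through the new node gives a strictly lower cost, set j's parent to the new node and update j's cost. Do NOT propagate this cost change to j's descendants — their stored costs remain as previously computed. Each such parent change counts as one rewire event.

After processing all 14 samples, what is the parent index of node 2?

1. q=(15,31) nearest=0 d=30 new=(6,5) → add node 1 parent=0 cost=4
2. q=(12,28) nearest=1 d=23 new=(10,9) → blocked by [7,10]×[4,10], reject
3. q=(5,16) nearest=1 d=11 new=(5,9) → add node 2 parent=1 cost=8
4. q=(14,19) nearest=2 d=10 new=(9,13) → add node 3 parent=2 cost=12
5. q=(0,28) nearest=3 d=15 new=(5,17) → add node 4 parent=3 cost=16
6. q=(14,17) nearest=3 d=5 new=(13,17) → add node 5 parent=3 cost=16
7. q=(9,24) nearest=4 d=7 new=(9,21) → add node 6 parent=4 cost=20
8. q=(2,19) nearest=4 d=3 new=(2,19) → add node 7 parent=4 cost=19
9. q=(3,3) nearest=0 d=2 new=(3,3) → add node 8 parent=0 cost=2
10. q=(16,35) nearest=6 d=14 new=(13,25) → blocked by [10,12]×[18,23], reject
11. q=(19,10) nearest=5 d=7 new=(17,13) → add node 9 parent=5 cost=20
12. q=(15,32) nearest=6 d=11 new=(13,25) → blocked by [10,12]×[18,23], reject
13. q=(1,30) nearest=6 d=9 new=(5,25) → add node 10 parent=6 cost=24
14. q=(19,38) nearest=10 d=14 new=(9,29) → add node 11 parent=10 cost=28

Parent of node 2: 1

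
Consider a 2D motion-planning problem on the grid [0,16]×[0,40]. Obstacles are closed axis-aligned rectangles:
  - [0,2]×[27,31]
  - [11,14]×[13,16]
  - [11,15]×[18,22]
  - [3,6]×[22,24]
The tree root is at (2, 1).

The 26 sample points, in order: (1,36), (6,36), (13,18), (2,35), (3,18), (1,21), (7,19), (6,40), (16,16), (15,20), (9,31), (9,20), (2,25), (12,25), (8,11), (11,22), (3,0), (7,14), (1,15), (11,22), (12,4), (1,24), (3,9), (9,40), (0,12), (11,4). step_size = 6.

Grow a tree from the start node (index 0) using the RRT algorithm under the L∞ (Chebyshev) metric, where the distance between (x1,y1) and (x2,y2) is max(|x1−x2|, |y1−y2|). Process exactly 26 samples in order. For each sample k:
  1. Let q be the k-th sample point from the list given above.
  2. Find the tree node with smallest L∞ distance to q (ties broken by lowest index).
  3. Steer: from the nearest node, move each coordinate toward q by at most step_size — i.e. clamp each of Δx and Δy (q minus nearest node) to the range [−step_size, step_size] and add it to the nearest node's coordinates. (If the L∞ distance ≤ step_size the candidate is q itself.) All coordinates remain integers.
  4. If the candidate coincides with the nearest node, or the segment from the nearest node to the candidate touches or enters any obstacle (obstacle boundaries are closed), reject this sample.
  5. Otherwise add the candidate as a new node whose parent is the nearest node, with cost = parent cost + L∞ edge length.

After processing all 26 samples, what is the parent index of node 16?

Parent of node 16: 1

1. q=(1,36) nearest=0 d=35 new=(1,7) → add node 1 parent=0 cost=6
2. q=(6,36) nearest=1 d=29 new=(6,13) → add node 2 parent=1 cost=12
3. q=(13,18) nearest=2 d=7 new=(12,18) → blocked by [11,15]×[18,22], reject
4. q=(2,35) nearest=2 d=22 new=(2,19) → add node 3 parent=2 cost=18
5. q=(3,18) nearest=3 d=1 new=(3,18) → add node 4 parent=3 cost=19
6. q=(1,21) nearest=3 d=2 new=(1,21) → add node 5 parent=3 cost=20
7. q=(7,19) nearest=4 d=4 new=(7,19) → add node 6 parent=4 cost=23
8. q=(6,40) nearest=5 d=19 new=(6,27) → blocked by [3,6]×[22,24], reject
9. q=(16,16) nearest=6 d=9 new=(13,16) → blocked by [11,14]×[13,16], reject
10. q=(15,20) nearest=6 d=8 new=(13,20) → blocked by [11,15]×[18,22], reject
11. q=(9,31) nearest=5 d=10 new=(7,27) → blocked by [3,6]×[22,24], reject
12. q=(9,20) nearest=6 d=2 new=(9,20) → add node 7 parent=6 cost=25
13. q=(2,25) nearest=5 d=4 new=(2,25) → add node 8 parent=5 cost=24
14. q=(12,25) nearest=7 d=5 new=(12,25) → add node 9 parent=7 cost=30
15. q=(8,11) nearest=2 d=2 new=(8,11) → add node 10 parent=2 cost=14
16. q=(11,22) nearest=7 d=2 new=(11,22) → blocked by [11,15]×[18,22], reject
17. q=(3,0) nearest=0 d=1 new=(3,0) → add node 11 parent=0 cost=1
18. q=(7,14) nearest=2 d=1 new=(7,14) → add node 12 parent=2 cost=13
19. q=(1,15) nearest=4 d=3 new=(1,15) → add node 13 parent=4 cost=22
20. q=(11,22) nearest=7 d=2 new=(11,22) → blocked by [11,15]×[18,22], reject
21. q=(12,4) nearest=10 d=7 new=(12,5) → add node 14 parent=10 cost=20
22. q=(1,24) nearest=8 d=1 new=(1,24) → add node 15 parent=8 cost=25
23. q=(3,9) nearest=1 d=2 new=(3,9) → add node 16 parent=1 cost=8
24. q=(9,40) nearest=8 d=15 new=(8,31) → add node 17 parent=8 cost=30
25. q=(0,12) nearest=13 d=3 new=(0,12) → add node 18 parent=13 cost=25
26. q=(11,4) nearest=14 d=1 new=(11,4) → add node 19 parent=14 cost=21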